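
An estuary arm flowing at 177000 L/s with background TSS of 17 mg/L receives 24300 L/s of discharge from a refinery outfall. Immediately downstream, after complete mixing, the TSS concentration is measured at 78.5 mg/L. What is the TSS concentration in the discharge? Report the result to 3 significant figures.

526 mg/L

Mass balance: 177000·17.00 + 24300·Cₑ = 201300·78.50
→ Cₑ = (201300·78.50 − 177000·17.00) / 24300 = 526.5 mg/L.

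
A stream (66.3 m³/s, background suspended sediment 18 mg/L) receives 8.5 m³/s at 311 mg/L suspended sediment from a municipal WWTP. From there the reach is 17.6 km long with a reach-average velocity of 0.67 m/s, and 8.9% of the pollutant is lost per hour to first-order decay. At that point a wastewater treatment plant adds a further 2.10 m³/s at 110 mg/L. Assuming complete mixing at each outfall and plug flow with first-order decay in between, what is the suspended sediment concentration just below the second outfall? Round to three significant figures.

28.3 mg/L

Mass balance: C = (66.30·18.00 + 8.500·311.0) / 74.80 = 3837/74.80 = 51.30 mg/L; combined flow 74.80 m³/s.
Travel time t = 17.6·1000 / 0.67 = 26270 s = 7.297 h.
8.9%/h lost → k = −ln(1 − 0.089) = 0.09321 h⁻¹.
First-order decay: C = 51.30·exp(−k·t) = 51.30·0.5065 = 25.98 mg/L.
At the second outfall, C = (74.80·25.98 + 2.100·110.0) / (74.80 + 2.100) = 28.28 mg/L.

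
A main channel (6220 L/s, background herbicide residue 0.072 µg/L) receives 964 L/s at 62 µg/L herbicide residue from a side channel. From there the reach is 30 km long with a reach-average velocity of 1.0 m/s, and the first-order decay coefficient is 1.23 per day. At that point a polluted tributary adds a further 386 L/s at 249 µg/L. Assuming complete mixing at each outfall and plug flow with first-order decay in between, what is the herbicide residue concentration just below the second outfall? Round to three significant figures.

Flow-weighted average: C = (6220·0.07200 + 964.0·62.00) / 7184 = 60220/7184 = 8.382 µg/L; combined flow 7184 L/s.
Travel time t = 30·1000 / 1.0 = 30000 s = 8.333 h.
First-order decay: C = 8.382·exp(−k·t) = 8.382·0.6524 = 5.468 µg/L.
Second outfall: C = (7184·5.468 + 386.0·249.0)/7570 = 17.89 µg/L.

17.9 µg/L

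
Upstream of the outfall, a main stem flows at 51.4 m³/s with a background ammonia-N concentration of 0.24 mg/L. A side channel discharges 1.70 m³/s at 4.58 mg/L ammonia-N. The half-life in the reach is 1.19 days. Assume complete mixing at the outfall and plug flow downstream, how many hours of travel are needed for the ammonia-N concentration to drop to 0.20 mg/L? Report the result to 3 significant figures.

Conservation of mass: C = (51.40·0.2400 + 1.700·4.580) / 53.10 = 20.12/53.10 = 0.3789 mg/L.
Half-life 1.19 d → k = ln 2 / 1.19 = 0.5825 d⁻¹.
0.3789·exp(−k·t) = 0.20 → t = ln(0.3789/0.20)/k = 94800 s = 26.33 h.

26.3 h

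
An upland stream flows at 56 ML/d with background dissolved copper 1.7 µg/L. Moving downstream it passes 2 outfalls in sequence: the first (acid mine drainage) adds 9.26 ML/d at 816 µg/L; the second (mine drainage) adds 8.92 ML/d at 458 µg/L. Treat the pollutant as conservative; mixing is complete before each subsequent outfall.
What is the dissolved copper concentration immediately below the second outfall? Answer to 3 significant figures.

158 µg/L

Below outfall 1: Q → 65.26 ML/d, C = (56.00·1.700 + 9.260·816.0)/65.26 = 117.2 µg/L.
Below outfall 2: Q → 74.18 ML/d, C = (65.26·117.2 + 8.920·458.0)/74.18 = 158.2 µg/L.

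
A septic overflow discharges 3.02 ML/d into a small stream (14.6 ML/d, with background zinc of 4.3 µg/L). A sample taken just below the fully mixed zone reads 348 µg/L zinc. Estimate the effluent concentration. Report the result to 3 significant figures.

Mass balance: 14.60·4.300 + 3.020·Cₑ = 17.62·348.0
→ Cₑ = (17.62·348.0 − 14.60·4.300) / 3.020 = 2010 µg/L.

2010 µg/L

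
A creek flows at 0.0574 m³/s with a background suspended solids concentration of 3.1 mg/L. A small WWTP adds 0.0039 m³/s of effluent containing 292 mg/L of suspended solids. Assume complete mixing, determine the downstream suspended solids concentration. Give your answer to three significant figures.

Flow-weighted average: C = (0.05740·3.100 + 0.003900·292.0) / 0.06130 = 1.317/0.06130 = 21.48 mg/L.

21.5 mg/L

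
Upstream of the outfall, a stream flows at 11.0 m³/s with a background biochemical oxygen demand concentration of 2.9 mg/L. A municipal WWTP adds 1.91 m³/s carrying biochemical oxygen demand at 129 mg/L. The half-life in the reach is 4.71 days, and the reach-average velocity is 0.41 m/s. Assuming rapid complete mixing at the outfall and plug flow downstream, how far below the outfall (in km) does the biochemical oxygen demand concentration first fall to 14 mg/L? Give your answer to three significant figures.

104 km

Mixed concentration C = ΣQC/ΣQ = (11.00·2.900 + 1.910·129.0) / 12.91 = 278.3/12.91 = 21.56 mg/L.
Half-life 4.71 d → k = ln 2 / 4.71 = 0.1472 d⁻¹.
Set 21.56·exp(−k·t) = 14 → t = ln(21.56/14)/k = 253400 s = 70.39 h.
Distance = v·t = 0.41·253400 = 103900 m = 103.9 km.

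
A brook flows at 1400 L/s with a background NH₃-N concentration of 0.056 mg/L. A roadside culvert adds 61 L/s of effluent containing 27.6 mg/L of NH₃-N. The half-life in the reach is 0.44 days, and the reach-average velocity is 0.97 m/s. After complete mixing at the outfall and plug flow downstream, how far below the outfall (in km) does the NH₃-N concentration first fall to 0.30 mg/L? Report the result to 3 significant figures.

Flow-weighted average: C = (1400·0.05600 + 61.00·27.60) / 1461 = 1762/1461 = 1.206 mg/L.
Half-life 0.44 d → k = ln 2 / 0.44 = 1.575 d⁻¹.
Set 1.206·exp(−k·t) = 0.30 → t = ln(1.206/0.30)/k = 76310 s = 21.20 h.
Distance = v·t = 0.97·76310 = 74020 m = 74.02 km.

74.0 km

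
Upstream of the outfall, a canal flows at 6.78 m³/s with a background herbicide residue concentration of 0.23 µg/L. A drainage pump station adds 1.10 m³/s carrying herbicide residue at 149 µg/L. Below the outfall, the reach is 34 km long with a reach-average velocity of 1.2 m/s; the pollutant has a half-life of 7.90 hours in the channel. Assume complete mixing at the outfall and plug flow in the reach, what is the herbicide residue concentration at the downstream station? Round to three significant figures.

10.5 µg/L

Conservation of mass: C = (6.780·0.2300 + 1.100·149.0) / 7.880 = 165.5/7.880 = 21.00 µg/L.
Travel time t = 34·1000 / 1.2 = 28330 s = 7.870 h.
Half-life 7.90 h → k = ln 2 / 7.90 = 0.08774 h⁻¹ = 2.106 d⁻¹.
First-order decay: C = 21.00·exp(−k·t) = 21.00·0.5013 = 10.53 µg/L.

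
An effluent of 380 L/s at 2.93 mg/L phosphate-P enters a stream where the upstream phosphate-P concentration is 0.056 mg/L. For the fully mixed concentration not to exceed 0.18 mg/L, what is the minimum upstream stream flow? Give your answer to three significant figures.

Set C_mix = 0.18: (Q·0.05600 + 380.0·2.930) / (Q + 380.0) = 0.18
→ Q = 380.0·(2.930 − 0.18)/(0.18 − 0.05600) = 8427 L/s.

8430 L/s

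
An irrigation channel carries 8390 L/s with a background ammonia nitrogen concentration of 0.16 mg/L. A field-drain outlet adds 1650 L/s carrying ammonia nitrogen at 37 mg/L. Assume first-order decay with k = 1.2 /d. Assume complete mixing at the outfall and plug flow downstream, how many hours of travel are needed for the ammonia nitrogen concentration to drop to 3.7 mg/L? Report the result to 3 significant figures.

10.4 h

Flow-weighted average: C = (8390·0.1600 + 1650·37.00) / 10040 = 62390/10040 = 6.214 mg/L.
6.214·exp(−k·t) = 3.7 → t = ln(6.214/3.7)/k = 37330 s = 10.37 h.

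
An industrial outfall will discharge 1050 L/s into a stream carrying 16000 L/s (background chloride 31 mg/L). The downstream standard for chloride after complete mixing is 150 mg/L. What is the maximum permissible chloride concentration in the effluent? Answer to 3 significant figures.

At the limit, (Qr·Cr + Qe·Cₑ)/(Qr + Qe) = 150:
Cₑ = (17050·150 − 16000·31.00) / 1050 = 1963 mg/L.

1960 mg/L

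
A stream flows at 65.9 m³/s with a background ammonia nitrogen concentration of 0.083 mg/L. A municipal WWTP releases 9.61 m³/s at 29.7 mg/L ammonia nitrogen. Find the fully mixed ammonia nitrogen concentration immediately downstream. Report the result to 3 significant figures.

3.85 mg/L

Mass balance: C = (65.90·0.08300 + 9.610·29.70) / 75.51 = 290.9/75.51 = 3.852 mg/L.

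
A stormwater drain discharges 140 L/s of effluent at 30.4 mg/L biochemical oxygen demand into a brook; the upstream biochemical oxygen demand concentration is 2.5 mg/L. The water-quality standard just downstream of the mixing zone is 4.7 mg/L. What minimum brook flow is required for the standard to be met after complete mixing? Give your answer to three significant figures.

1640 L/s

Set C_mix = 4.7: (Q·2.500 + 140.0·30.40) / (Q + 140.0) = 4.7
→ Q = 140.0·(30.40 − 4.7)/(4.7 − 2.500) = 1635 L/s.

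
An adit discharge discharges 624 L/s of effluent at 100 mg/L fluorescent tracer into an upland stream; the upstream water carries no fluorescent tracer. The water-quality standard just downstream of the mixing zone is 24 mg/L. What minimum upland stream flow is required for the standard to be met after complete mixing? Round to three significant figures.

1980 L/s

Set C_mix = 24: (Q·0 + 624.0·100.0) / (Q + 624.0) = 24
→ Q = 624.0·(100.0 − 24)/(24 − 0) = 1976 L/s.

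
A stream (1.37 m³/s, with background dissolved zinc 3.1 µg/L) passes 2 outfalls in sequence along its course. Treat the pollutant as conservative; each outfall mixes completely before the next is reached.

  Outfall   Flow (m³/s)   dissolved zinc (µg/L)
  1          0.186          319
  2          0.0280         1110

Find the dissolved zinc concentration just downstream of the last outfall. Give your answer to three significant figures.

Outfall 1: combined Q = 1.556 m³/s; C = (1.370·3.100 + 0.1860·319.0)/1.556 = 40.86 µg/L.
Outfall 2: combined Q = 1.584 m³/s; C = (1.556·40.86 + 0.02800·1110)/1.584 = 59.76 µg/L.

59.8 µg/L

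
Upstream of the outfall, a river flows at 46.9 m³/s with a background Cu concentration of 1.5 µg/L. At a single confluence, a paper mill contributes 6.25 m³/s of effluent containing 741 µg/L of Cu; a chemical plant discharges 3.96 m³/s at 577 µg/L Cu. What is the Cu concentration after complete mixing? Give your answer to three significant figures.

122 µg/L

Mass balance: C = (46.90·1.500 + 6.250·741.0 + 3.960·577.0) / 57.11 = 6987/57.11 = 122.3 µg/L.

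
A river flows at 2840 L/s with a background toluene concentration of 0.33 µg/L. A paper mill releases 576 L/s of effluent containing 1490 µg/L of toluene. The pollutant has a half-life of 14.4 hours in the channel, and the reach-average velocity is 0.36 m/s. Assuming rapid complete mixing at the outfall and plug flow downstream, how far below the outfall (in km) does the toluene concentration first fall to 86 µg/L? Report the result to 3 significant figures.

28.9 km

Flow-weighted average: C = (2840·0.3300 + 576.0·1490) / 3416 = 859200/3416 = 251.5 µg/L.
Half-life 14.4 h → k = ln 2 / 14.4 = 0.04814 h⁻¹ = 1.155 d⁻¹.
Set 251.5·exp(−k·t) = 86 → t = ln(251.5/86)/k = 80260 s = 22.29 h.
Distance = v·t = 0.36·80260 = 28890 m = 28.89 km.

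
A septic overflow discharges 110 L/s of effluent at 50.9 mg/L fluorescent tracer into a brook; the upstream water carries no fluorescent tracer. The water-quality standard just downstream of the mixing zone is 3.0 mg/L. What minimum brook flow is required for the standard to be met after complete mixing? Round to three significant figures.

Set C_mix = 3.0: (Q·0 + 110.0·50.90) / (Q + 110.0) = 3.0
→ Q = 110.0·(50.90 − 3.0)/(3.0 − 0) = 1756 L/s.

1760 L/s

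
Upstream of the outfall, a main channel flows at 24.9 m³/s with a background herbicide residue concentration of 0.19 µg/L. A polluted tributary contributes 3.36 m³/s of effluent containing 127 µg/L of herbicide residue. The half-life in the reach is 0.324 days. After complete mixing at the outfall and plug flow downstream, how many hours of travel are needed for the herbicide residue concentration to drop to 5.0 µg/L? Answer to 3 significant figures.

12.5 h

After mixing, C = (24.90·0.1900 + 3.360·127.0) / 28.26 = 431.5/28.26 = 15.27 µg/L.
Half-life 0.324 d → k = ln 2 / 0.324 = 2.139 d⁻¹.
15.27·exp(−k·t) = 5.0 → t = ln(15.27/5.0)/k = 45080 s = 12.52 h.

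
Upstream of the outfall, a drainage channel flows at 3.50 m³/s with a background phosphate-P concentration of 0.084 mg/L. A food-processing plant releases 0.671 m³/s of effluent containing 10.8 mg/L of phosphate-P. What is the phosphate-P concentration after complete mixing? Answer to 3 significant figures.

Conservation of mass: C = (3.500·0.08400 + 0.6710·10.80) / 4.171 = 7.541/4.171 = 1.808 mg/L.

1.81 mg/L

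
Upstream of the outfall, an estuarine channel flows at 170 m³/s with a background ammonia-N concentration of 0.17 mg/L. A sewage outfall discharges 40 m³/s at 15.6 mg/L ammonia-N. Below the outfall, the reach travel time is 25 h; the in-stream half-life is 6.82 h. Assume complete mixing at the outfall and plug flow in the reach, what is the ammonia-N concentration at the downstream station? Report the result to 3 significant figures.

0.245 mg/L

Flow-weighted average: C = (170.0·0.1700 + 40.00·15.60) / 210.0 = 652.9/210.0 = 3.109 mg/L.
Half-life 6.82 h → k = ln 2 / 6.82 = 0.1016 h⁻¹ = 2.439 d⁻¹.
After decay, C = 3.109 × e^(−kt) = 3.109 × 0.07880 = 0.2450 mg/L.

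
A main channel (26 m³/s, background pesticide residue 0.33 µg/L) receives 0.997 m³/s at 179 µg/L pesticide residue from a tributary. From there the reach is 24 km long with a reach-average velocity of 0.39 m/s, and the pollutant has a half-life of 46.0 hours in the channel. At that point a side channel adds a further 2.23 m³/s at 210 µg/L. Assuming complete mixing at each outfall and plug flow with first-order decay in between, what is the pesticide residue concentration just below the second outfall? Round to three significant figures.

After mixing, C = (26.00·0.3300 + 0.9970·179.0) / 27.00 = 187.0/27.00 = 6.928 µg/L; combined flow 27.00 m³/s.
Travel time t = 24·1000 / 0.39 = 61540 s = 17.09 h.
Half-life 46.0 h → k = ln 2 / 46.0 = 0.01507 h⁻¹ = 0.3616 d⁻¹.
After decay, C = 6.928 × e^(−kt) = 6.928 × 0.7729 = 5.355 µg/L.
Second outfall: C = (27.00·5.355 + 2.230·210.0)/29.23 = 20.97 µg/L.

21.0 µg/L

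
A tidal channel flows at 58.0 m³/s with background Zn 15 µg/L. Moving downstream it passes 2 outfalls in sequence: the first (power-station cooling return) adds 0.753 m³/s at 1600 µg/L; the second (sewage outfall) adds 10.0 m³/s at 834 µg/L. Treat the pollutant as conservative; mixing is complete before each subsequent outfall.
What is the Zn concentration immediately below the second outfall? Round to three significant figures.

151 µg/L

Outfall 1: combined Q = 58.75 m³/s; C = (58.00·15.00 + 0.7530·1600)/58.75 = 35.31 µg/L.
Outfall 2: combined Q = 68.75 m³/s; C = (58.75·35.31 + 10.00·834.0)/68.75 = 151.5 µg/L.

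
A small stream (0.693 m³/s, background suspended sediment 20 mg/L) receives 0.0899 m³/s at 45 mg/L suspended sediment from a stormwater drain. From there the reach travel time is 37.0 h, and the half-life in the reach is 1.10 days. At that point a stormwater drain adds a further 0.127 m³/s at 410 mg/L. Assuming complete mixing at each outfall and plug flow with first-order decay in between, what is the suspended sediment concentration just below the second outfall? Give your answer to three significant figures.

64.7 mg/L

After mixing, C = (0.6930·20.00 + 0.08990·45.00) / 0.7829 = 17.91/0.7829 = 22.87 mg/L; combined flow 0.7829 m³/s.
Half-life 1.10 d → k = ln 2 / 1.10 = 0.6301 d⁻¹.
First-order decay: C = 22.87·exp(−k·t) = 22.87·0.3785 = 8.657 mg/L.
Second outfall: C = (0.7829·8.657 + 0.1270·410.0)/0.9099 = 64.68 mg/L.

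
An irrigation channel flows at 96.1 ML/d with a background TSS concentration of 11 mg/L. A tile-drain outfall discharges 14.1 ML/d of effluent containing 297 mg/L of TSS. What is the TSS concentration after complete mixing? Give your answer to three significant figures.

47.6 mg/L

Conservation of mass: C = (96.10·11.00 + 14.10·297.0) / 110.2 = 5245/110.2 = 47.59 mg/L.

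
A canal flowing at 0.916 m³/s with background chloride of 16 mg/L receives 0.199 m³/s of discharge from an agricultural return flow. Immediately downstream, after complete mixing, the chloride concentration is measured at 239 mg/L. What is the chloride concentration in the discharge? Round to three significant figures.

Mass balance: 0.9160·16.00 + 0.1990·Cₑ = 1.115·239.0
→ Cₑ = (1.115·239.0 − 0.9160·16.00) / 0.1990 = 1265 mg/L.

1270 mg/L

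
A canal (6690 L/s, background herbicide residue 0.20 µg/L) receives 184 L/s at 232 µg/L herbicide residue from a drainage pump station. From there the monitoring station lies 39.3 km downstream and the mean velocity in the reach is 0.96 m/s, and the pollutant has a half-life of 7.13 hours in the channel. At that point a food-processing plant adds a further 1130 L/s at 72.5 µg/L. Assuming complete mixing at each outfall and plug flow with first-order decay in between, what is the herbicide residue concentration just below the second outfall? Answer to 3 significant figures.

Flow-weighted average: C = (6690·0.2000 + 184.0·232.0) / 6874 = 44030/6874 = 6.405 µg/L; combined flow 6874 L/s.
Travel time t = 39.3·1000 / 0.96 = 40940 s = 11.37 h.
Half-life 7.13 h → k = ln 2 / 7.13 = 0.09722 h⁻¹ = 2.333 d⁻¹.
After decay, C = 6.405 × e^(−kt) = 6.405 × 0.3310 = 2.120 µg/L.
Second outfall: C = (6874·2.120 + 1130·72.50)/8004 = 12.06 µg/L.

12.1 µg/L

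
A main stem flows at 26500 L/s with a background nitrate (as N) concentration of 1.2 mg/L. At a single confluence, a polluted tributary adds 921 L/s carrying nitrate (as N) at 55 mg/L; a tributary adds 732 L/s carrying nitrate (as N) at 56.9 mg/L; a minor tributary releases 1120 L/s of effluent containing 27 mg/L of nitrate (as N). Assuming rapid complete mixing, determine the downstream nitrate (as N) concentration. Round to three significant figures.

Mixed concentration C = ΣQC/ΣQ = (26500·1.200 + 921.0·55.00 + 732.0·56.90 + 1120·27.00) / 29270 = 154300/29270 = 5.273 mg/L.

5.27 mg/L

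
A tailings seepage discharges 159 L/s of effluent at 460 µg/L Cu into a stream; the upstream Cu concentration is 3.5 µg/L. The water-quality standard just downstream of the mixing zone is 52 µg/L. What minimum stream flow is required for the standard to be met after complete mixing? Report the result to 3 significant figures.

1340 L/s

Set C_mix = 52: (Q·3.500 + 159.0·460.0) / (Q + 159.0) = 52
→ Q = 159.0·(460.0 − 52)/(52 − 3.500) = 1338 L/s.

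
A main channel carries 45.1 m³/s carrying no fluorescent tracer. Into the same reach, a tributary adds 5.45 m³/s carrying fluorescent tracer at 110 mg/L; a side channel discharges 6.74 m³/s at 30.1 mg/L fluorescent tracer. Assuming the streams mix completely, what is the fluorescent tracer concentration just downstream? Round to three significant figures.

14.0 mg/L

Mixed concentration C = ΣQC/ΣQ = (45.10·0 + 5.450·110.0 + 6.740·30.10) / 57.29 = 802.4/57.29 = 14.01 mg/L.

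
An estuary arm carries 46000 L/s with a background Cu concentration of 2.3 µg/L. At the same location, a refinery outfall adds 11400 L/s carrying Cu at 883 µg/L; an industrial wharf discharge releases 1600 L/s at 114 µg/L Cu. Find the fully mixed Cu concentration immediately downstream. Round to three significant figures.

175 µg/L

After mixing, C = (46000·2.300 + 11400·883.0 + 1600·114.0) / 59000 = 10350000/59000 = 175.5 µg/L.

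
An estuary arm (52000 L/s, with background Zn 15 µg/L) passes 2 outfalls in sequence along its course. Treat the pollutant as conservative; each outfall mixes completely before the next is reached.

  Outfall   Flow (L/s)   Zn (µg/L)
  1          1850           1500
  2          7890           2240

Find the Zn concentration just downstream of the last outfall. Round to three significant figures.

344 µg/L

Outfall 1: combined Q = 53850 L/s; C = (52000·15.00 + 1850·1500)/53850 = 66.02 µg/L.
Outfall 2: combined Q = 61740 L/s; C = (53850·66.02 + 7890·2240)/61740 = 343.8 µg/L.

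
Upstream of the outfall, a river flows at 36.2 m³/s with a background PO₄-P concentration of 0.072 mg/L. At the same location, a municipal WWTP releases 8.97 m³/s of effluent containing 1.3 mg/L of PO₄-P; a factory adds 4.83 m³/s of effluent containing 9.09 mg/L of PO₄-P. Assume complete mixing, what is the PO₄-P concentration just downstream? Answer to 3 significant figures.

After mixing, C = (36.20·0.07200 + 8.970·1.300 + 4.830·9.090) / 50.00 = 58.17/50.00 = 1.163 mg/L.

1.16 mg/L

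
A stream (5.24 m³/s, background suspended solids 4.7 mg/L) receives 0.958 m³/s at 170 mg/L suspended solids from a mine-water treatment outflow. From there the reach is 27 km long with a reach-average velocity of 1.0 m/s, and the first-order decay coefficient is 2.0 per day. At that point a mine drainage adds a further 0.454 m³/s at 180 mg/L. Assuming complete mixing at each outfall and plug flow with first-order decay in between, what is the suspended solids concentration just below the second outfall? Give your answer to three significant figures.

27.4 mg/L

Mixed concentration C = ΣQC/ΣQ = (5.240·4.700 + 0.9580·170.0) / 6.198 = 187.5/6.198 = 30.25 mg/L; combined flow 6.198 m³/s.
Travel time t = 27·1000 / 1.0 = 27000 s = 7.500 h.
Applying C = C₀e^(−kt): 30.25 × 0.5353 = 16.19 mg/L.
At the second outfall, C = (6.198·16.19 + 0.4540·180.0) / (6.198 + 0.4540) = 27.37 mg/L.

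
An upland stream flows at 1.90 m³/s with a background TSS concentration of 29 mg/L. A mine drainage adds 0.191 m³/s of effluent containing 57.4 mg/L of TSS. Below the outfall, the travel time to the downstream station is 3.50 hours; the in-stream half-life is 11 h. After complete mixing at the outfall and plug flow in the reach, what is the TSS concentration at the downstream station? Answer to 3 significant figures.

Conservation of mass: C = (1.900·29.00 + 0.1910·57.40) / 2.091 = 66.06/2.091 = 31.59 mg/L.
Half-life 11 h → k = ln 2 / 11 = 0.06301 h⁻¹ = 1.512 d⁻¹.
Applying C = C₀e^(−kt): 31.59 × 0.8021 = 25.34 mg/L.

25.3 mg/L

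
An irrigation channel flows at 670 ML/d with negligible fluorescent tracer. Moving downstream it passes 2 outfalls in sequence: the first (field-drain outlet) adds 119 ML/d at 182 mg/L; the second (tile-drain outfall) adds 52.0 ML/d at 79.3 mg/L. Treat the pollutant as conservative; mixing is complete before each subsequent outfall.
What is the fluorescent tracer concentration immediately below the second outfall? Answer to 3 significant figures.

Outfall 1: combined Q = 789.0 ML/d; C = (670.0·0 + 119.0·182.0)/789.0 = 27.45 mg/L.
Outfall 2: combined Q = 841.0 ML/d; C = (789.0·27.45 + 52.00·79.30)/841.0 = 30.66 mg/L.

30.7 mg/L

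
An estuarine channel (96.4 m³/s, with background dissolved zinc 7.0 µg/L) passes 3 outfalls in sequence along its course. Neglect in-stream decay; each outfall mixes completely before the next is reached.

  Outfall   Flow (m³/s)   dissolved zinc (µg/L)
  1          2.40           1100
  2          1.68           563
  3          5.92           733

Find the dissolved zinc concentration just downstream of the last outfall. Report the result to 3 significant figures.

80.8 µg/L

Below outfall 1: Q → 98.80 m³/s, C = (96.40·7.000 + 2.400·1100)/98.80 = 33.55 µg/L.
Below outfall 2: Q → 100.5 m³/s, C = (98.80·33.55 + 1.680·563.0)/100.5 = 42.40 µg/L.
Below outfall 3: Q → 106.4 m³/s, C = (100.5·42.40 + 5.920·733.0)/106.4 = 80.83 µg/L.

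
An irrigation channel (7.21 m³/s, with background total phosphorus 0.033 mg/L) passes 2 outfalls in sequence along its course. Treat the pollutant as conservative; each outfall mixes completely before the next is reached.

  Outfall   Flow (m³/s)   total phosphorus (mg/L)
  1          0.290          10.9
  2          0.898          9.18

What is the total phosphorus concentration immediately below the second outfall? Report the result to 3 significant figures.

1.39 mg/L

Below outfall 1: Q → 7.500 m³/s, C = (7.210·0.03300 + 0.2900·10.90)/7.500 = 0.4532 mg/L.
Below outfall 2: Q → 8.398 m³/s, C = (7.500·0.4532 + 0.8980·9.180)/8.398 = 1.386 mg/L.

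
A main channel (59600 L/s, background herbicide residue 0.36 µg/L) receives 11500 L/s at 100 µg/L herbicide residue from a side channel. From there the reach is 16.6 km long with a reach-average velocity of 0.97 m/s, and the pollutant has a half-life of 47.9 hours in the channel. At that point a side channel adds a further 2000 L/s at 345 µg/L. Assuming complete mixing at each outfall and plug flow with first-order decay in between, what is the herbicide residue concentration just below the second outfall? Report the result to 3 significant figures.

24.4 µg/L

After mixing, C = (59600·0.3600 + 11500·100.0) / 71100 = 1171000/71100 = 16.48 µg/L; combined flow 71100 L/s.
Travel time t = 16.6·1000 / 0.97 = 17110 s = 4.754 h.
Half-life 47.9 h → k = ln 2 / 47.9 = 0.01447 h⁻¹ = 0.3473 d⁻¹.
After decay, C = 16.48 × e^(−kt) = 16.48 × 0.9335 = 15.38 µg/L.
At the second outfall, C = (71100·15.38 + 2000·345.0) / (71100 + 2000) = 24.40 µg/L.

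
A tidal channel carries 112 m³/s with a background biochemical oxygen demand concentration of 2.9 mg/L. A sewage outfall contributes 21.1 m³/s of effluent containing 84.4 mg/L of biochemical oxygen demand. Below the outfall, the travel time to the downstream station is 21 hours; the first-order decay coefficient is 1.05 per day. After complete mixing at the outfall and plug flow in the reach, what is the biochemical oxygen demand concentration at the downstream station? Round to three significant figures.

6.31 mg/L

Mixed concentration C = ΣQC/ΣQ = (112.0·2.900 + 21.10·84.40) / 133.1 = 2106/133.1 = 15.82 mg/L.
Decay over the reach: 15.82·exp(−kt) = 15.82·0.3990 = 6.312 mg/L.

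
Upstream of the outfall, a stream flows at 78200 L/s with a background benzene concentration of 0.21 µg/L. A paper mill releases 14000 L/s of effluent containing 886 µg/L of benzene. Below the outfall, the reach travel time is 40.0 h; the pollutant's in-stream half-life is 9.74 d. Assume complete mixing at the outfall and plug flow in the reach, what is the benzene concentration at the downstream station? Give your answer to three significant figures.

Mixed concentration C = ΣQC/ΣQ = (78200·0.2100 + 14000·886.0) / 92200 = 12420000/92200 = 134.7 µg/L.
Half-life 9.74 d → k = ln 2 / 9.74 = 0.07117 d⁻¹.
After decay, C = 134.7 × e^(−kt) = 134.7 × 0.8882 = 119.6 µg/L.

120 µg/L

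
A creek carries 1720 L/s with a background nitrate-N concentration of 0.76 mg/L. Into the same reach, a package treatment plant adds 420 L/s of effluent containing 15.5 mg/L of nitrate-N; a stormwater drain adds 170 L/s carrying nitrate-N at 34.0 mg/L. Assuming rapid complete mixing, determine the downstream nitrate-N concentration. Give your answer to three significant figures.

Flow-weighted average: C = (1720·0.7600 + 420.0·15.50 + 170.0·34.00) / 2310 = 13600/2310 = 5.886 mg/L.

5.89 mg/L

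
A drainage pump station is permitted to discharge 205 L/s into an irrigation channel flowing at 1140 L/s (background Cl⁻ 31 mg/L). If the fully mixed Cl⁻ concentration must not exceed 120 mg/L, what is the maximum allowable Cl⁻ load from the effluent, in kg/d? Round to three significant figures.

10900 kg/d

Mass balance at the limit: 1140·31.00 + 205.0·Cₑ = 1345·120 → Cₑ = 614.9 mg/L.
205.0 L/s = 0.2050 m³/s. Load = 0.2050 m³/s × 614.9 g/m³ × 86 400 s/d = 10890 kg/d.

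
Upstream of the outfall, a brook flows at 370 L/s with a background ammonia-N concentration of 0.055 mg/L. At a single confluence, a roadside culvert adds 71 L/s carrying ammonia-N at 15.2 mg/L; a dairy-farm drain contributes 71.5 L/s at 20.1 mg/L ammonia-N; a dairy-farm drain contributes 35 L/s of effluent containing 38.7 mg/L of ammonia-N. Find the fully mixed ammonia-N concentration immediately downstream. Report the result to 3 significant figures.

Mass balance: C = (370.0·0.05500 + 71.00·15.20 + 71.50·20.10 + 35.00·38.70) / 547.5 = 3891/547.5 = 7.107 mg/L.

7.11 mg/L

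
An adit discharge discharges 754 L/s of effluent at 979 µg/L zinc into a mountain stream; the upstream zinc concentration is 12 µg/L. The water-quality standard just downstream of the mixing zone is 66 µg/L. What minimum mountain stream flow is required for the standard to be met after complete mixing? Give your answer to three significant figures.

12700 L/s

Set C_mix = 66: (Q·12.00 + 754.0·979.0) / (Q + 754.0) = 66
→ Q = 754.0·(979.0 − 66)/(66 − 12.00) = 12750 L/s.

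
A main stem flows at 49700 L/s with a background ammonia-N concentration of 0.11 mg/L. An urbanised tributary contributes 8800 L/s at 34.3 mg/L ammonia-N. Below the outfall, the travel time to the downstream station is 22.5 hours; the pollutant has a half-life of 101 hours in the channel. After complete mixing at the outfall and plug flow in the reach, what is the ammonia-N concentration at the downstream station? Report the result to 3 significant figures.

4.50 mg/L

Flow-weighted average: C = (49700·0.1100 + 8800·34.30) / 58500 = 307300/58500 = 5.253 mg/L.
Half-life 101 h → k = ln 2 / 101 = 0.006863 h⁻¹ = 0.1647 d⁻¹.
First-order decay: C = 5.253·exp(−k·t) = 5.253·0.8569 = 4.501 mg/L.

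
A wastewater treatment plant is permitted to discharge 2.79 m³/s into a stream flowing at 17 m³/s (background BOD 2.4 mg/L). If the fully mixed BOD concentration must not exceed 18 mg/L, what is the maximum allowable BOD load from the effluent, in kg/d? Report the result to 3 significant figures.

Mass balance at the limit: 17.00·2.400 + 2.790·Cₑ = 19.79·18 → Cₑ = 113.1 mg/L.
Load = 2.790 m³/s × 113.1 g/m³ × 86 400 s/d = 27250 kg/d.

27300 kg/d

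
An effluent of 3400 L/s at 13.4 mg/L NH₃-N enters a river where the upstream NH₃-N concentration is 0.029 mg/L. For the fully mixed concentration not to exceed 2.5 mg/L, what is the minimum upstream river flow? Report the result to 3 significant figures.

Set C_mix = 2.5: (Q·0.02900 + 3400·13.40) / (Q + 3400) = 2.5
→ Q = 3400·(13.40 − 2.5)/(2.5 − 0.02900) = 15000 L/s.

15000 L/s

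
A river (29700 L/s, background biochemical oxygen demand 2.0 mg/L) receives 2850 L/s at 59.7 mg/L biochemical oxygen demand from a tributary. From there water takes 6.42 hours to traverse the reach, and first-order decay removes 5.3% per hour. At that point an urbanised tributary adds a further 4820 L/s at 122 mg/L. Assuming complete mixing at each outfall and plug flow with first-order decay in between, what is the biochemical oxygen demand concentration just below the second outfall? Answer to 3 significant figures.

Conservation of mass: C = (29700·2.000 + 2850·59.70) / 32550 = 229500/32550 = 7.052 mg/L; combined flow 32550 L/s.
5.3%/h lost → k = −ln(1 − 0.053) = 0.05446 h⁻¹.
Decay over the reach: 7.052·exp(−kt) = 7.052·0.7050 = 4.971 mg/L.
At the second outfall, C = (32550·4.971 + 4820·122.0) / (32550 + 4820) = 20.07 mg/L.

20.1 mg/L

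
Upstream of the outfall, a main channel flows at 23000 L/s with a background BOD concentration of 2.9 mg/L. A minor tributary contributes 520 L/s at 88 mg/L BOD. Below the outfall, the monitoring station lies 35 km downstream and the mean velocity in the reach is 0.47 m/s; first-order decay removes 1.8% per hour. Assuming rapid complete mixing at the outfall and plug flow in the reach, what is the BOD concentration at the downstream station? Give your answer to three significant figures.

Flow-weighted average: C = (23000·2.900 + 520.0·88.00) / 23520 = 112500/23520 = 4.781 mg/L.
Travel time t = 35·1000 / 0.47 = 74470 s = 20.69 h.
1.8%/h lost → k = −ln(1 − 0.018) = 0.01816 h⁻¹.
Decay over the reach: 4.781·exp(−kt) = 4.781·0.6868 = 3.284 mg/L.

3.28 mg/L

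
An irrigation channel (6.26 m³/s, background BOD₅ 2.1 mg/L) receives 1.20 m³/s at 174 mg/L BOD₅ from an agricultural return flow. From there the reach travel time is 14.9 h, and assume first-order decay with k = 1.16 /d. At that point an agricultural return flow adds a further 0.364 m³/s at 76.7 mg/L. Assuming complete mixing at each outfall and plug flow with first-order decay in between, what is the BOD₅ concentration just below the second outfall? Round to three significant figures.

Conservation of mass: C = (6.260·2.100 + 1.200·174.0) / 7.460 = 221.9/7.460 = 29.75 mg/L; combined flow 7.460 m³/s.
Decay over the reach: 29.75·exp(−kt) = 29.75·0.4867 = 14.48 mg/L.
At the second outfall, C = (7.460·14.48 + 0.3640·76.70) / (7.460 + 0.3640) = 17.37 mg/L.

17.4 mg/L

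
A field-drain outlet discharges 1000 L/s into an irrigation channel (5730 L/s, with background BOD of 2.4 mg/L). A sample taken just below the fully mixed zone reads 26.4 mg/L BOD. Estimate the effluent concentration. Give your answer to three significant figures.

164 mg/L

Mass balance: 5730·2.400 + 1000·Cₑ = 6730·26.40
→ Cₑ = (6730·26.40 − 5730·2.400) / 1000 = 163.9 mg/L.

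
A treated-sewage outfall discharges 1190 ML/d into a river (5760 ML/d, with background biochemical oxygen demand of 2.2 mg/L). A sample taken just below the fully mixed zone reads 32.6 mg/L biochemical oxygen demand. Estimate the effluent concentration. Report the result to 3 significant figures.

Mass balance: 5760·2.200 + 1190·Cₑ = 6950·32.60
→ Cₑ = (6950·32.60 − 5760·2.200) / 1190 = 179.7 mg/L.

180 mg/L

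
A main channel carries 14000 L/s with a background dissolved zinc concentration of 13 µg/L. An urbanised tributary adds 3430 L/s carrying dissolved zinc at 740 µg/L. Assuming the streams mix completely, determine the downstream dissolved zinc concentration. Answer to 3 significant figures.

Flow-weighted average: C = (14000·13.00 + 3430·740.0) / 17430 = 2720000/17430 = 156.1 µg/L.

156 µg/L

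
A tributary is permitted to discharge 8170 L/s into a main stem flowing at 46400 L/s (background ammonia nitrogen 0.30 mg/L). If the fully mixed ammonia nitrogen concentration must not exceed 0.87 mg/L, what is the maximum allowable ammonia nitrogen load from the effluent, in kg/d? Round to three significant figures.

Mass balance at the limit: 46400·0.3000 + 8170·Cₑ = 54570·0.87 → Cₑ = 4.107 mg/L.
8170 L/s = 8.170 m³/s. Load = 8.170 m³/s × 4.107 g/m³ × 86 400 s/d = 2899 kg/d.

2900 kg/d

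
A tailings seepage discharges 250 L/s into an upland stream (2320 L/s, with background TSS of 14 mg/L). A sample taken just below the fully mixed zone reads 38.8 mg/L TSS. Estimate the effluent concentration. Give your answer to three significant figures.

269 mg/L

Mass balance: 2320·14.00 + 250.0·Cₑ = 2570·38.80
→ Cₑ = (2570·38.80 − 2320·14.00) / 250.0 = 268.9 mg/L.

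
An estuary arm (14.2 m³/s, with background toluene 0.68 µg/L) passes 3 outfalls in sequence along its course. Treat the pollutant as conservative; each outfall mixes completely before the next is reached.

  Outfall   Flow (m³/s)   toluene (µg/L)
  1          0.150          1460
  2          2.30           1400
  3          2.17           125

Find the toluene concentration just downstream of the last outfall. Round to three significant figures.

Below outfall 1: Q → 14.35 m³/s, C = (14.20·0.6800 + 0.1500·1460)/14.35 = 15.93 µg/L.
Below outfall 2: Q → 16.65 m³/s, C = (14.35·15.93 + 2.300·1400)/16.65 = 207.1 µg/L.
Below outfall 3: Q → 18.82 m³/s, C = (16.65·207.1 + 2.170·125.0)/18.82 = 197.7 µg/L.

198 µg/L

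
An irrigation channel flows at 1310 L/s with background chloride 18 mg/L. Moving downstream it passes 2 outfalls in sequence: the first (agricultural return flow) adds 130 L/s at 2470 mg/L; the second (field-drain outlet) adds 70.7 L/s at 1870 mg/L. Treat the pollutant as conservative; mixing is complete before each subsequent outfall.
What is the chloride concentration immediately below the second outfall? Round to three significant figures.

316 mg/L

Below outfall 1: Q → 1440 L/s, C = (1310·18.00 + 130.0·2470)/1440 = 239.4 mg/L.
Below outfall 2: Q → 1511 L/s, C = (1440·239.4 + 70.70·1870)/1511 = 315.7 mg/L.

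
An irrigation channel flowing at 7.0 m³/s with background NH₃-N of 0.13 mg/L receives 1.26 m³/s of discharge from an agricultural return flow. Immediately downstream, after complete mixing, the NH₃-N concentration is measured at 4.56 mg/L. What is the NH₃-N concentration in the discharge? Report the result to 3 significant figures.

29.2 mg/L

Mass balance: 7.000·0.1300 + 1.260·Cₑ = 8.260·4.560
→ Cₑ = (8.260·4.560 − 7.000·0.1300) / 1.260 = 29.17 mg/L.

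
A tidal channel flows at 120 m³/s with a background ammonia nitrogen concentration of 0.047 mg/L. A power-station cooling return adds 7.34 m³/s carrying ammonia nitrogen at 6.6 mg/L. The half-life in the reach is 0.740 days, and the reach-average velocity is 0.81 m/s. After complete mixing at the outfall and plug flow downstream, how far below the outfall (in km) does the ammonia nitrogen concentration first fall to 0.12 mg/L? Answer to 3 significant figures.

94.4 km

Mass balance: C = (120.0·0.04700 + 7.340·6.600) / 127.3 = 54.08/127.3 = 0.4247 mg/L.
Half-life 0.740 d → k = ln 2 / 0.740 = 0.9367 d⁻¹.
Set 0.4247·exp(−k·t) = 0.12 → t = ln(0.4247/0.12)/k = 116600 s = 32.39 h.
Distance = v·t = 0.81·116600 = 94430 m = 94.43 km.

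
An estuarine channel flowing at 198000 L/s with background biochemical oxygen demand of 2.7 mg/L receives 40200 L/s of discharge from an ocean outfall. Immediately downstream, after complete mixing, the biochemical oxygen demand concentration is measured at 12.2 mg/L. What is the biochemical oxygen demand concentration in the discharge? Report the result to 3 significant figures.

59.0 mg/L

Mass balance: 198000·2.700 + 40200·Cₑ = 238200·12.20
→ Cₑ = (238200·12.20 − 198000·2.700) / 40200 = 58.99 mg/L.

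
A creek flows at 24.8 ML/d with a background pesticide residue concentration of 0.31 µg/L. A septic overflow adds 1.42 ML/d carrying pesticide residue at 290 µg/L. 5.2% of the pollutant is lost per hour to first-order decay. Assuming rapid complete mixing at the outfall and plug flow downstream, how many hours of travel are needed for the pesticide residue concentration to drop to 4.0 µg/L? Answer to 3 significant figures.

26.0 h

Flow-weighted average: C = (24.80·0.3100 + 1.420·290.0) / 26.22 = 419.5/26.22 = 16.00 µg/L.
5.2%/h lost → k = −ln(1 − 0.052) = 0.05340 h⁻¹.
16.00·exp(−k·t) = 4.0 → t = ln(16.00/4.0)/k = 93450 s = 25.96 h.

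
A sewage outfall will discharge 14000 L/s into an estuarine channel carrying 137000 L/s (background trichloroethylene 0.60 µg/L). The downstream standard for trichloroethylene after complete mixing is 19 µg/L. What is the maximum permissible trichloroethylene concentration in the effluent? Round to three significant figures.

At the limit, (Qr·Cr + Qe·Cₑ)/(Qr + Qe) = 19:
Cₑ = (151000·19 − 137000·0.6000) / 14000 = 199.1 µg/L.

199 µg/L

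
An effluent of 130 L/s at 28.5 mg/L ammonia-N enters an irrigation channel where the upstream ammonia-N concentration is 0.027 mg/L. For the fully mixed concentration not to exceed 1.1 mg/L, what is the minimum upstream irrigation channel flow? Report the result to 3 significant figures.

3320 L/s

Set C_mix = 1.1: (Q·0.02700 + 130.0·28.50) / (Q + 130.0) = 1.1
→ Q = 130.0·(28.50 − 1.1)/(1.1 − 0.02700) = 3320 L/s.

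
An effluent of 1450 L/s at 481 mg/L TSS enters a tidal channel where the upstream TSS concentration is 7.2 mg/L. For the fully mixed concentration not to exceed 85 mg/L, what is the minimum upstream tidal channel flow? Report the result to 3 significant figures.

7380 L/s

Set C_mix = 85: (Q·7.200 + 1450·481.0) / (Q + 1450) = 85
→ Q = 1450·(481.0 − 85)/(85 − 7.200) = 7380 L/s.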